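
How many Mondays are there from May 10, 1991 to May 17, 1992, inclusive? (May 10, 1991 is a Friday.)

May 10, 1991 is a Friday; the first Monday on or after it is May 13, 1991 (3 days later).
From May 13, 1991 to May 17, 1992: 232 + 138 = 370 days (rest of 1991, to May 17, 1992 in 1992).
370 ÷ 7 = 52 full weeks with remainder 6, so 52 more Mondays after the first → 53.

53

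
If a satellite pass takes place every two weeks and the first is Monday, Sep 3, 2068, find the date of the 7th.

The 7th occurrence is 6 intervals after the first: 6 × 14 = 84 days after Sep 3, 2068.
Sep has 30 days — 27 days to the end of Sep leaves 57.
Oct has 31 days (26 left).
26 days into Nov → Nov 26, 2068.

Nov 26, 2068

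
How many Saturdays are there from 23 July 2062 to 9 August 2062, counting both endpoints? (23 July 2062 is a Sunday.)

23 July 2062 is a Sunday; the first Saturday on or after it is 29 July 2062 (6 days later).
From 29 July 2062 to 9 August 2062: 2 + 9 = 11 days (rest of July, August).
11 ÷ 7 = 1 full weeks with remainder 4, so 1 more Saturdays after the first → 2.

2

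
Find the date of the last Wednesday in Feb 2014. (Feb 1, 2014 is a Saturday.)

Feb 2014 begins on a Saturday, so the first Wednesday is Feb 5 (4 days later).
Feb 2014 has 28 days. Adding weeks: 5, 12, 19, 26 — the last one ≤ 28 is the 26th.

Feb 26, 2014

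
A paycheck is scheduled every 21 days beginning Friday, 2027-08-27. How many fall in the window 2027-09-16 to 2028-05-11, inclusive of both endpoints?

12

Occurrences land 21·i days after 2027-08-27 for i = 0, 1, 2, …
2027-09-16 is 20 days after the start; 20 ÷ 21 = 0 remainder 20; since the remainder is 20, round up to i = 1. First occurrence in the window: #2 on 2027-09-17 (1×21 = 21 days in).
2028-05-11 is 258 days after the start; 258 ÷ 21 = 12 remainder 6. Last occurrence in the window: #13 on 2028-05-05.
Occurrences #2 through #13: 12 in total.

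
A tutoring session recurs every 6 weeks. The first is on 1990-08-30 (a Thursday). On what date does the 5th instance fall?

1991-02-14

The 5th occurrence is 4 intervals after the first: 4 × 42 = 168 days after 1990-08-30.
August has 31 days — 1 day to the end of August leaves 167.
September has 30 days (137 left).
October has 31 days (106 left).
November has 30 days (76 left).
December has 31 days (45 left).
January has 31 days (14 left).
14 days into February → 1991-02-14.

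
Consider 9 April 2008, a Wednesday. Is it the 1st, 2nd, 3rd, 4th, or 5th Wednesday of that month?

2nd

Day 9 falls in week ⌈9/7⌉ of the month.
Days 1–7 hold the 1st Wednesday, 8–14 the 2nd, 15–21 the 3rd, 22–28 the 4th, 29–31 the 5th.
9 is in the range for the 2nd.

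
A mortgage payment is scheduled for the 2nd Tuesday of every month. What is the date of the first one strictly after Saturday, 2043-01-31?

January 2043 starts on a Thursday; its first Tuesday is the 6th, so the 2nd Tuesday is the 13th — 2043-01-13.
That is not after 2043-01-31, so look at February 2043.
February 2043 starts on a Sunday; its first Tuesday is the 3rd, so the 2nd Tuesday is the 10th — 2043-02-10.

2043-02-10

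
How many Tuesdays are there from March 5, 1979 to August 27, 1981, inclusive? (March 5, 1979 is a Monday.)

March 5, 1979 is a Monday; the first Tuesday on or after it is March 6, 1979 (1 day later).
From March 6, 1979 to August 27, 1981: 300 + 366 + 239 = 905 days (rest of 1979, 1980, to August 27, 1981 in 1981).
905 ÷ 7 = 129 full weeks with remainder 2, so 129 more Tuesdays after the first → 130.

130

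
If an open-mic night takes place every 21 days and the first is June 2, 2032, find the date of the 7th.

October 6, 2032

The 7th occurrence is 6 intervals after the first: 6 × 21 = 126 days after June 2, 2032.
June has 30 days — 28 days to the end of June leaves 98.
July has 31 days (67 left).
August has 31 days (36 left).
September has 30 days (6 left).
6 days into October → October 6, 2032.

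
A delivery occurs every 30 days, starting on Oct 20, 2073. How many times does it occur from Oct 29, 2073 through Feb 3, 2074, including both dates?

Occurrences land 30·i days after Oct 20, 2073 for i = 0, 1, 2, …
Oct 29, 2073 is 9 days after the start; 9 ÷ 30 = 0 remainder 9; since the remainder is 9, round up to i = 1. First occurrence in the window: #2 on Nov 19, 2073 (1×30 = 30 days in).
Feb 3, 2074 is 106 days after the start; 106 ÷ 30 = 3 remainder 16. Last occurrence in the window: #4 on Jan 18, 2074.
Occurrences #2 through #4: 3 in total.

3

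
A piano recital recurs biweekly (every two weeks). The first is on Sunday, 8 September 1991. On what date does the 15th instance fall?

22 March 1992

The 15th occurrence is 14 intervals after the first: 14 × 14 = 196 days after 8 September 1991.
September has 30 days — 22 days to the end of September leaves 174.
October has 31 days (143 left).
November has 30 days (113 left).
December has 31 days (82 left).
January has 31 days (51 left).
February has 29 days (22 left).
22 days into March → 22 March 1992.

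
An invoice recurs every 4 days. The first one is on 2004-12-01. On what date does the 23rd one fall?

The 23rd occurrence is 22 intervals after the first: 22 × 4 = 88 days after 2004-12-01.
December has 31 days — 30 days to the end of December leaves 58.
January has 31 days (27 left).
27 days into February → 2005-02-27.

2005-02-27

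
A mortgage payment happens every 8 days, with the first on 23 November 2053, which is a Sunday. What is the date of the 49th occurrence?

12 December 2054

The 49th occurrence is 48 intervals after the first: 48 × 8 = 384 days after 23 November 2053.
November has 30 days — 7 days to the end of November leaves 377.
December has 31 days (346 left).
January has 31 days (315 left).
February has 28 days (287 left).
March has 31 days (256 left).
April has 30 days (226 left).
May has 31 days (195 left).
June has 30 days (165 left).
July has 31 days (134 left).
August has 31 days (103 left).
September has 30 days (73 left).
October has 31 days (42 left).
November has 30 days (12 left).
12 days into December → 12 December 2054.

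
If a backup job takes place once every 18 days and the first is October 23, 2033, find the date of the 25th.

The 25th occurrence is 24 intervals after the first: 24 × 18 = 432 days after October 23, 2033.
October has 31 days — 8 days to the end of October leaves 424.
From end of October to end of 2033 is 61 days (363 left).
January has 31 days (332 left).
February has 28 days (304 left).
March has 31 days (273 left).
April has 30 days (243 left).
May has 31 days (212 left).
June has 30 days (182 left).
July has 31 days (151 left).
August has 31 days (120 left).
September has 30 days (90 left).
October has 31 days (59 left).
November has 30 days (29 left).
29 days into December → December 29, 2034.

December 29, 2034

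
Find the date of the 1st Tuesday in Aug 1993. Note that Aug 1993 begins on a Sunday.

Aug 3, 1993

Aug 1993 begins on a Sunday, so the first Tuesday is Aug 3 (2 days later).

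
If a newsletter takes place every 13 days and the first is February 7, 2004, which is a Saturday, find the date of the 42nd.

July 24, 2005

The 42nd occurrence is 41 intervals after the first: 41 × 13 = 533 days after February 7, 2004.
February has 29 days — 22 days to the end of February leaves 511.
From end of February to end of 2004 is 306 days (205 left).
January has 31 days (174 left).
February has 28 days (146 left).
March has 31 days (115 left).
April has 30 days (85 left).
May has 31 days (54 left).
June has 30 days (24 left).
24 days into July → July 24, 2005.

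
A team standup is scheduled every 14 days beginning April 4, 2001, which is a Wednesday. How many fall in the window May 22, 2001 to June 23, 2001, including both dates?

2

Occurrences land 14·i days after April 4, 2001 for i = 0, 1, 2, …
May 22, 2001 is 48 days after the start; 48 ÷ 14 = 3 remainder 6; since the remainder is 6, round up to i = 4. First occurrence in the window: #5 on May 30, 2001 (4×14 = 56 days in).
June 23, 2001 is 80 days after the start; 80 ÷ 14 = 5 remainder 10. Last occurrence in the window: #6 on June 13, 2001.
Occurrences #5 through #6: 2 in total.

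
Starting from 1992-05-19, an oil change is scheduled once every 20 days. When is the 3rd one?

1992-06-28

The 3rd occurrence is 2 intervals after the first: 2 × 20 = 40 days after 1992-05-19.
May has 31 days — 12 days to the end of May leaves 28.
28 days into June → 1992-06-28.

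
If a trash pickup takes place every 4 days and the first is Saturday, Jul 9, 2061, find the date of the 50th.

The 50th occurrence is 49 intervals after the first: 49 × 4 = 196 days after Jul 9, 2061.
Jul has 31 days — 22 days to the end of Jul leaves 174.
Aug has 31 days (143 left).
Sep has 30 days (113 left).
Oct has 31 days (82 left).
Nov has 30 days (52 left).
Dec has 31 days (21 left).
21 days into Jan → Jan 21, 2062.

Jan 21, 2062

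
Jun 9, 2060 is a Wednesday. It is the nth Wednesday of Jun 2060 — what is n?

Day 9 falls in week ⌈9/7⌉ of the month.
Days 1–7 hold the 1st Wednesday, 8–14 the 2nd, 15–21 the 3rd, 22–28 the 4th, 29–31 the 5th.
9 is in the range for the 2nd.

2nd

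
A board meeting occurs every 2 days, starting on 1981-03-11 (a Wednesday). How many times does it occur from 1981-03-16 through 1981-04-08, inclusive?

Occurrences land 2·i days after 1981-03-11 for i = 0, 1, 2, …
1981-03-16 is 5 days after the start; 5 ÷ 2 = 2 remainder 1; since the remainder is 1, round up to i = 3. First occurrence in the window: #4 on 1981-03-17 (3×2 = 6 days in).
1981-04-08 is 28 days after the start; 28 ÷ 2 = 14 remainder 0. Last occurrence in the window: #15 on 1981-04-08.
Occurrences #4 through #15: 12 in total.

12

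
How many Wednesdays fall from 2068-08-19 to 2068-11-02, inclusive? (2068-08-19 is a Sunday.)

11

2068-08-19 is a Sunday; the first Wednesday on or after it is 2068-08-22 (3 days later).
From 2068-08-22 to 2068-11-02: 9 + 30 + 31 + 2 = 72 days (rest of August, September, October, November).
72 ÷ 7 = 10 full weeks with remainder 2, so 10 more Wednesdays after the first → 11.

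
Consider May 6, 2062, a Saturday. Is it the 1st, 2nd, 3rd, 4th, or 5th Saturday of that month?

Day 6 falls in week ⌈6/7⌉ of the month.
Days 1–7 hold the 1st Saturday, 8–14 the 2nd, 15–21 the 3rd, 22–28 the 4th, 29–31 the 5th.
6 is in the range for the 1st.

1st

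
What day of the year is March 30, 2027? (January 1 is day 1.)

89

Days in months before March: 31 + 28 = 59.
Plus 30 days into March → day 89.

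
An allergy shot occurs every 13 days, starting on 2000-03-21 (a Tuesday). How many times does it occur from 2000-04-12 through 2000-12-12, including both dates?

Occurrences land 13·i days after 2000-03-21 for i = 0, 1, 2, …
2000-04-12 is 22 days after the start; 22 ÷ 13 = 1 remainder 9; since the remainder is 9, round up to i = 2. First occurrence in the window: #3 on 2000-04-16 (2×13 = 26 days in).
2000-12-12 is 266 days after the start; 266 ÷ 13 = 20 remainder 6. Last occurrence in the window: #21 on 2000-12-06.
Occurrences #3 through #21: 19 in total.

19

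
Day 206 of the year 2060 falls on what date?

July 24, 2060

January has 31 days (206 − 31 = 175 remain).
February has 29 days (175 − 29 = 146 remain).
March has 31 days (146 − 31 = 115 remain).
April has 30 days (115 − 30 = 85 remain).
May has 31 days (85 − 31 = 54 remain).
June has 30 days (54 − 30 = 24 remain).
24 into July → July 24.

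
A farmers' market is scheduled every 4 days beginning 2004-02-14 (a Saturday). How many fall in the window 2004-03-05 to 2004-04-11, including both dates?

Occurrences land 4·i days after 2004-02-14 for i = 0, 1, 2, …
2004-03-05 is 20 days after the start; 20 ÷ 4 = 5 remainder 0. First occurrence in the window: #6 on 2004-03-05 (5×4 = 20 days in).
2004-04-11 is 57 days after the start; 57 ÷ 4 = 14 remainder 1. Last occurrence in the window: #15 on 2004-04-10.
Occurrences #6 through #15: 10 in total.

10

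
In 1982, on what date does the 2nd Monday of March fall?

March 1982 begins on a Monday, so the first Monday is March 1.
The 2nd Monday is 1 weeks later: 1 + 7 = 8.

1982-03-08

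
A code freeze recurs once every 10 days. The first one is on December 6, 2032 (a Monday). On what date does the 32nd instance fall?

The 32nd occurrence is 31 intervals after the first: 31 × 10 = 310 days after December 6, 2032.
December has 31 days — 25 days to the end of December leaves 285.
January has 31 days (254 left).
February has 28 days (226 left).
March has 31 days (195 left).
April has 30 days (165 left).
May has 31 days (134 left).
June has 30 days (104 left).
July has 31 days (73 left).
August has 31 days (42 left).
September has 30 days (12 left).
12 days into October → October 12, 2033.

October 12, 2033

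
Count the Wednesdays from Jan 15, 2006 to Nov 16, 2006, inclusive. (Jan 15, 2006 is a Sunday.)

Jan 15, 2006 is a Sunday; the first Wednesday on or after it is Jan 18, 2006 (3 days later).
From Jan 18, 2006 to Nov 16, 2006: 13 + 28 + 31 + 30 + 31 + 30 + 31 + 31 + 30 + 31 + 16 = 302 days (rest of Jan, Feb, Mar, Apr, May, Jun, Jul, Aug, Sep, Oct, Nov).
302 ÷ 7 = 43 full weeks with remainder 1, so 43 more Wednesdays after the first → 44.

44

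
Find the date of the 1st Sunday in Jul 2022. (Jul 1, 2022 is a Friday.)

Jul 3, 2022

Jul 2022 begins on a Friday, so the first Sunday is Jul 3 (2 days later).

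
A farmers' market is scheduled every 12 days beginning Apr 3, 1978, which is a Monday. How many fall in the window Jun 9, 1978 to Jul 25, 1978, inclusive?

Occurrences land 12·i days after Apr 3, 1978 for i = 0, 1, 2, …
Jun 9, 1978 is 67 days after the start; 67 ÷ 12 = 5 remainder 7; since the remainder is 7, round up to i = 6. First occurrence in the window: #7 on Jun 14, 1978 (6×12 = 72 days in).
Jul 25, 1978 is 113 days after the start; 113 ÷ 12 = 9 remainder 5. Last occurrence in the window: #10 on Jul 20, 1978.
Occurrences #7 through #10: 4 in total.

4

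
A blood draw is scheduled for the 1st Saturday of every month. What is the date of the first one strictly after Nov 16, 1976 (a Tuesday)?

Dec 4, 1976

Nov 1976 starts on a Monday, so its 1st Saturday is Nov 6, 1976 (5 days in).
That is not after Nov 16, 1976, so look at Dec 1976.
Dec 1976 starts on a Wednesday, so its 1st Saturday is Dec 4, 1976 (3 days in).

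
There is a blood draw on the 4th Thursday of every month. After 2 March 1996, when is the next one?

28 March 1996

March 1996 starts on a Friday; its first Thursday is the 7th, so the 4th Thursday is the 28th — 28 March 1996.
28 March 1996 is after 2 March 1996, so that is the next one.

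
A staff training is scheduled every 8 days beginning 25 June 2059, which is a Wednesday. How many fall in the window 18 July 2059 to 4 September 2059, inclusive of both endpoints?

Occurrences land 8·i days after 25 June 2059 for i = 0, 1, 2, …
18 July 2059 is 23 days after the start; 23 ÷ 8 = 2 remainder 7; since the remainder is 7, round up to i = 3. First occurrence in the window: #4 on 19 July 2059 (3×8 = 24 days in).
4 September 2059 is 71 days after the start; 71 ÷ 8 = 8 remainder 7. Last occurrence in the window: #9 on 28 August 2059.
Occurrences #4 through #9: 6 in total.

6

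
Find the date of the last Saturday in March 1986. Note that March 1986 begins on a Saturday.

March 1986 begins on a Saturday, so the first Saturday is March 1.
March 1986 has 31 days. Adding weeks: 1, 8, 15, 22, 29 — the last one ≤ 31 is the 29th.

March 29, 1986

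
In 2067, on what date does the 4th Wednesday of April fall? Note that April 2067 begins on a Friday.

April 27, 2067

April 2067 begins on a Friday, so the first Wednesday is April 6 (5 days later).
The 4th Wednesday is 3 weeks later: 6 + 21 = 27.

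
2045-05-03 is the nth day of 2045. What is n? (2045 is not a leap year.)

123

Days in months before May: 31 + 28 + 31 + 30 = 120.
Plus 3 days into May → day 123.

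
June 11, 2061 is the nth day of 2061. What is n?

Days in months before June: 31 + 28 + 31 + 30 + 31 = 151.
Plus 11 days into June → day 162.

162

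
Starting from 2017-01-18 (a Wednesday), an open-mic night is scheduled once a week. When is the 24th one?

2017-06-28

The 24th occurrence is 23 intervals after the first: 23 × 7 = 161 days after 2017-01-18.
January has 31 days — 13 days to the end of January leaves 148.
February has 28 days (120 left).
March has 31 days (89 left).
April has 30 days (59 left).
May has 31 days (28 left).
28 days into June → 2017-06-28.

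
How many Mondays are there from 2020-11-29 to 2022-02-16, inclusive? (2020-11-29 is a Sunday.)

2020-11-29 is a Sunday; the first Monday on or after it is 2020-11-30 (1 day later).
From 2020-11-30 to 2022-02-16: 31 + 365 + 47 = 443 days (rest of 2020, 2021, to 2022-02-16 in 2022).
443 ÷ 7 = 63 full weeks with remainder 2, so 63 more Mondays after the first → 64.

64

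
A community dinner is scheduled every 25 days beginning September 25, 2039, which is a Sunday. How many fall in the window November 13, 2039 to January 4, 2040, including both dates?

3

Occurrences land 25·i days after September 25, 2039 for i = 0, 1, 2, …
November 13, 2039 is 49 days after the start; 49 ÷ 25 = 1 remainder 24; since the remainder is 24, round up to i = 2. First occurrence in the window: #3 on November 14, 2039 (2×25 = 50 days in).
January 4, 2040 is 101 days after the start; 101 ÷ 25 = 4 remainder 1. Last occurrence in the window: #5 on January 3, 2040.
Occurrences #3 through #5: 3 in total.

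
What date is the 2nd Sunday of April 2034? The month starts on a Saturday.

April 2034 begins on a Saturday, so the first Sunday is April 2 (1 day later).
The 2nd Sunday is 1 weeks later: 2 + 7 = 9.

9 April 2034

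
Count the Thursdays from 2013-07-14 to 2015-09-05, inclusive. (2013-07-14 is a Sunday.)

2013-07-14 is a Sunday; the first Thursday on or after it is 2013-07-18 (4 days later).
From 2013-07-18 to 2015-09-05: 166 + 365 + 248 = 779 days (rest of 2013, 2014, to 2015-09-05 in 2015).
779 ÷ 7 = 111 full weeks with remainder 2, so 111 more Thursdays after the first → 112.

112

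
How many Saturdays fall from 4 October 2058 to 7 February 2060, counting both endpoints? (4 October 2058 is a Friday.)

71

4 October 2058 is a Friday; the first Saturday on or after it is 5 October 2058 (1 day later).
From 5 October 2058 to 7 February 2060: 87 + 365 + 38 = 490 days (rest of 2058, 2059, to 7 February 2060 in 2060).
490 ÷ 7 = 70 full weeks with remainder 0, so 70 more Saturdays after the first → 71.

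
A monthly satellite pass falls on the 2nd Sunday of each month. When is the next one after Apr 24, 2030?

May 12, 2030

Apr 2030 starts on a Monday; its first Sunday is the 7th, so the 2nd Sunday is the 14th — Apr 14, 2030.
That is not after Apr 24, 2030, so look at May 2030.
May 2030 starts on a Wednesday; its first Sunday is the 5th, so the 2nd Sunday is the 12th — May 12, 2030.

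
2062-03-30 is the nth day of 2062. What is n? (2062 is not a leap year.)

Days in months before March: 31 + 28 = 59.
Plus 30 days into March → day 89.

89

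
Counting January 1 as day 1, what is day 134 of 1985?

May 14, 1985

January has 31 days (134 − 31 = 103 remain).
February has 28 days (103 − 28 = 75 remain).
March has 31 days (75 − 31 = 44 remain).
April has 30 days (44 − 30 = 14 remain).
14 into May → May 14.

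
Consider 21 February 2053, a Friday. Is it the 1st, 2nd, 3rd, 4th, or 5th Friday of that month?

Day 21 falls in week ⌈21/7⌉ of the month.
Days 1–7 hold the 1st Friday, 8–14 the 2nd, 15–21 the 3rd, 22–28 the 4th, 29–31 the 5th.
21 is in the range for the 3rd.

3rd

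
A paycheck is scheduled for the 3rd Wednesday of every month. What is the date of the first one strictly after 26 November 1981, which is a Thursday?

November 1981 starts on a Sunday; its first Wednesday is the 4th, so the 3rd Wednesday is the 18th — 18 November 1981.
That is not after 26 November 1981, so look at December 1981.
December 1981 starts on a Tuesday; its first Wednesday is the 2nd, so the 3rd Wednesday is the 16th — 16 December 1981.

16 December 1981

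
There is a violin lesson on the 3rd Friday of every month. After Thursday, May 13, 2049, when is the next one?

May 2049 starts on a Saturday; its first Friday is the 7th, so the 3rd Friday is the 21st — May 21, 2049.
May 21, 2049 is after May 13, 2049, so that is the next one.

May 21, 2049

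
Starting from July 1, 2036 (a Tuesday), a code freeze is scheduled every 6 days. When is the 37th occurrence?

February 2, 2037

The 37th occurrence is 36 intervals after the first: 36 × 6 = 216 days after July 1, 2036.
July has 31 days — 30 days to the end of July leaves 186.
August has 31 days (155 left).
September has 30 days (125 left).
October has 31 days (94 left).
November has 30 days (64 left).
December has 31 days (33 left).
January has 31 days (2 left).
2 days into February → February 2, 2037.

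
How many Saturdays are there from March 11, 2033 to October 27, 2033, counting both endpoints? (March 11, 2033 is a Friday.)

March 11, 2033 is a Friday; the first Saturday on or after it is March 12, 2033 (1 day later).
From March 12, 2033 to October 27, 2033: 19 + 30 + 31 + 30 + 31 + 31 + 30 + 27 = 229 days (rest of March, April, May, June, July, August, September, October).
229 ÷ 7 = 32 full weeks with remainder 5, so 32 more Saturdays after the first → 33.

33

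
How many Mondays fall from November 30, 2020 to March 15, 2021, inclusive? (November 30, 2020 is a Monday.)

November 30, 2020 is a Monday; the first Monday on or after it is November 30, 2020.
From November 30, 2020 to March 15, 2021: 0 + 31 + 31 + 28 + 15 = 105 days (rest of November, December, January, February, March).
105 ÷ 7 = 15 full weeks with remainder 0, so 15 more Mondays after the first → 16.

16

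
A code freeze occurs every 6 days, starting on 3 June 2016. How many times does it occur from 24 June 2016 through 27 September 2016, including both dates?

Occurrences land 6·i days after 3 June 2016 for i = 0, 1, 2, …
24 June 2016 is 21 days after the start; 21 ÷ 6 = 3 remainder 3; since the remainder is 3, round up to i = 4. First occurrence in the window: #5 on 27 June 2016 (4×6 = 24 days in).
27 September 2016 is 116 days after the start; 116 ÷ 6 = 19 remainder 2. Last occurrence in the window: #20 on 25 September 2016.
Occurrences #5 through #20: 16 in total.

16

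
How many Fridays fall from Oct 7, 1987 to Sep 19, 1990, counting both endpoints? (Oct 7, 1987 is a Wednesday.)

Oct 7, 1987 is a Wednesday; the first Friday on or after it is Oct 9, 1987 (2 days later).
From Oct 9, 1987 to Sep 19, 1990: 83 + 366 + 365 + 262 = 1076 days (rest of 1987, 1988, 1989, to Sep 19, 1990 in 1990).
1076 ÷ 7 = 153 full weeks with remainder 5, so 153 more Fridays after the first → 154.

154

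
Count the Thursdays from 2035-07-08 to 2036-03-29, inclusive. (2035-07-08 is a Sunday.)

38

2035-07-08 is a Sunday; the first Thursday on or after it is 2035-07-12 (4 days later).
From 2035-07-12 to 2036-03-29: 19 + 31 + 30 + 31 + 30 + 31 + 31 + 29 + 29 = 261 days (rest of July, August, September, October, November, December, January, February, March).
261 ÷ 7 = 37 full weeks with remainder 2, so 37 more Thursdays after the first → 38.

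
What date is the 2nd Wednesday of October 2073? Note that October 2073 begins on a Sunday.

October 2073 begins on a Sunday, so the first Wednesday is October 4 (3 days later).
The 2nd Wednesday is 1 weeks later: 4 + 7 = 11.

11 October 2073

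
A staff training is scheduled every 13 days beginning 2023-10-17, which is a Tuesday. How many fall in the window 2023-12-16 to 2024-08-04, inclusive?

Occurrences land 13·i days after 2023-10-17 for i = 0, 1, 2, …
2023-12-16 is 60 days after the start; 60 ÷ 13 = 4 remainder 8; since the remainder is 8, round up to i = 5. First occurrence in the window: #6 on 2023-12-21 (5×13 = 65 days in).
2024-08-04 is 292 days after the start; 292 ÷ 13 = 22 remainder 6. Last occurrence in the window: #23 on 2024-07-29.
Occurrences #6 through #23: 18 in total.

18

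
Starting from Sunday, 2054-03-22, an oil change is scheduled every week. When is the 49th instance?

2055-02-21

The 49th occurrence is 48 intervals after the first: 48 × 7 = 336 days after 2054-03-22.
March has 31 days — 9 days to the end of March leaves 327.
April has 30 days (297 left).
May has 31 days (266 left).
June has 30 days (236 left).
July has 31 days (205 left).
August has 31 days (174 left).
September has 30 days (144 left).
October has 31 days (113 left).
November has 30 days (83 left).
December has 31 days (52 left).
January has 31 days (21 left).
21 days into February → 2055-02-21.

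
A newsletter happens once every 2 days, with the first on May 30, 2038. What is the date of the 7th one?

June 11, 2038

The 7th occurrence is 6 intervals after the first: 6 × 2 = 12 days after May 30, 2038.
May has 31 days — 1 day to the end of May leaves 11.
11 days into June → June 11, 2038.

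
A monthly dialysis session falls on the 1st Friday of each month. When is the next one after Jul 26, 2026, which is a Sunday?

Jul 2026 starts on a Wednesday, so its 1st Friday is Jul 3, 2026 (2 days in).
That is not after Jul 26, 2026, so look at Aug 2026.
Aug 2026 starts on a Saturday, so its 1st Friday is Aug 7, 2026 (6 days in).

Aug 7, 2026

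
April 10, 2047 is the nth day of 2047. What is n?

Days in months before April: 31 + 28 + 31 = 90.
Plus 10 days into April → day 100.

100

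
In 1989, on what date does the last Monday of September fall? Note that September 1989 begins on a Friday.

September 25, 1989

September 1989 begins on a Friday, so the first Monday is September 4 (3 days later).
September 1989 has 30 days. Adding weeks: 4, 11, 18, 25 — the last one ≤ 30 is the 25th.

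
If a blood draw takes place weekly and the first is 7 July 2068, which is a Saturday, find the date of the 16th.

The 16th occurrence is 15 intervals after the first: 15 × 7 = 105 days after 7 July 2068.
July has 31 days — 24 days to the end of July leaves 81.
August has 31 days (50 left).
September has 30 days (20 left).
20 days into October → 20 October 2068.

20 October 2068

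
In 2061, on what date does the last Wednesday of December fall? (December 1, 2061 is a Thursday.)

December 2061 begins on a Thursday, so the first Wednesday is December 7 (6 days later).
December 2061 has 31 days. Adding weeks: 7, 14, 21, 28 — the last one ≤ 31 is the 28th.

2061-12-28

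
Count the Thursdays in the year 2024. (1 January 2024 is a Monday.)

52

1 January 2024 is a Monday; the first Thursday on or after it is 4 January 2024 (3 days later).
From 4 January 2024 to 31 December 2024: 27 + 29 + 31 + 30 + 31 + 30 + 31 + 31 + 30 + 31 + 30 + 31 = 362 days (rest of January, February, March, April, May, June, July, August, September, October, November, December).
362 ÷ 7 = 51 full weeks with remainder 5, so 51 more Thursdays after the first → 52.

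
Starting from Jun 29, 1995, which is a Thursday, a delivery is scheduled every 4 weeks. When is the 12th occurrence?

The 12th occurrence is 11 intervals after the first: 11 × 28 = 308 days after Jun 29, 1995.
Jun has 30 days — 1 day to the end of Jun leaves 307.
Jul has 31 days (276 left).
Aug has 31 days (245 left).
Sep has 30 days (215 left).
Oct has 31 days (184 left).
Nov has 30 days (154 left).
Dec has 31 days (123 left).
Jan has 31 days (92 left).
Feb has 29 days (63 left).
Mar has 31 days (32 left).
Apr has 30 days (2 left).
2 days into May → May 2, 1996.

May 2, 1996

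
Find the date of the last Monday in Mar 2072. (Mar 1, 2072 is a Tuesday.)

Mar 2072 begins on a Tuesday, so the first Monday is Mar 7 (6 days later).
Mar 2072 has 31 days. Adding weeks: 7, 14, 21, 28 — the last one ≤ 31 is the 28th.

Mar 28, 2072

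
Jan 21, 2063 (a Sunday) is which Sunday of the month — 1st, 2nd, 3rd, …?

3rd

Day 21 falls in week ⌈21/7⌉ of the month.
Days 1–7 hold the 1st Sunday, 8–14 the 2nd, 15–21 the 3rd, 22–28 the 4th, 29–31 the 5th.
21 is in the range for the 3rd.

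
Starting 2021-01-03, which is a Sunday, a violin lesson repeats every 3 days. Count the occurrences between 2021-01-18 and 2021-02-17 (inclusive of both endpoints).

11

Occurrences land 3·i days after 2021-01-03 for i = 0, 1, 2, …
2021-01-18 is 15 days after the start; 15 ÷ 3 = 5 remainder 0. First occurrence in the window: #6 on 2021-01-18 (5×3 = 15 days in).
2021-02-17 is 45 days after the start; 45 ÷ 3 = 15 remainder 0. Last occurrence in the window: #16 on 2021-02-17.
Occurrences #6 through #16: 11 in total.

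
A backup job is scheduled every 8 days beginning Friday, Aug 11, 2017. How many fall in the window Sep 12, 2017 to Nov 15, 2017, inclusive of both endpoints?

Occurrences land 8·i days after Aug 11, 2017 for i = 0, 1, 2, …
Sep 12, 2017 is 32 days after the start; 32 ÷ 8 = 4 remainder 0. First occurrence in the window: #5 on Sep 12, 2017 (4×8 = 32 days in).
Nov 15, 2017 is 96 days after the start; 96 ÷ 8 = 12 remainder 0. Last occurrence in the window: #13 on Nov 15, 2017.
Occurrences #5 through #13: 9 in total.

9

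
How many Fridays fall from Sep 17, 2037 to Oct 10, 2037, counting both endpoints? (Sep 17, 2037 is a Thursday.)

4

Sep 17, 2037 is a Thursday; the first Friday on or after it is Sep 18, 2037 (1 day later).
From Sep 18, 2037 to Oct 10, 2037: 12 + 10 = 22 days (rest of Sep, Oct).
22 ÷ 7 = 3 full weeks with remainder 1, so 3 more Fridays after the first → 4.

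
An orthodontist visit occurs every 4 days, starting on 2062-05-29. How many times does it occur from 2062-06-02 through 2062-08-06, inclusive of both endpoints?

17

Occurrences land 4·i days after 2062-05-29 for i = 0, 1, 2, …
2062-06-02 is 4 days after the start; 4 ÷ 4 = 1 remainder 0. First occurrence in the window: #2 on 2062-06-02 (1×4 = 4 days in).
2062-08-06 is 69 days after the start; 69 ÷ 4 = 17 remainder 1. Last occurrence in the window: #18 on 2062-08-05.
Occurrences #2 through #18: 17 in total.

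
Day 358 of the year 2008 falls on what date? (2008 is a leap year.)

Dec 23, 2008

Jan has 31 days (358 − 31 = 327 remain).
Feb has 29 days (327 − 29 = 298 remain).
Mar has 31 days (298 − 31 = 267 remain).
Apr has 30 days (267 − 30 = 237 remain).
May has 31 days (237 − 31 = 206 remain).
Jun has 30 days (206 − 30 = 176 remain).
Jul has 31 days (176 − 31 = 145 remain).
Aug has 31 days (145 − 31 = 114 remain).
Sep has 30 days (114 − 30 = 84 remain).
Oct has 31 days (84 − 31 = 53 remain).
Nov has 30 days (53 − 30 = 23 remain).
23 into Dec → Dec 23.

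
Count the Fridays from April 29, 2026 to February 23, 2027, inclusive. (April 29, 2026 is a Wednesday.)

43

April 29, 2026 is a Wednesday; the first Friday on or after it is May 1, 2026 (2 days later).
From May 1, 2026 to February 23, 2027: 30 + 30 + 31 + 31 + 30 + 31 + 30 + 31 + 31 + 23 = 298 days (rest of May, June, July, August, September, October, November, December, January, February).
298 ÷ 7 = 42 full weeks with remainder 4, so 42 more Fridays after the first → 43.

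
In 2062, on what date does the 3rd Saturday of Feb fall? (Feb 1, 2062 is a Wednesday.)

Feb 18, 2062

Feb 2062 begins on a Wednesday, so the first Saturday is Feb 4 (3 days later).
The 3rd Saturday is 2 weeks later: 4 + 14 = 18.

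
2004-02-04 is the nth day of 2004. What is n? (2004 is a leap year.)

35

Days in months before February: 31 = 31.
Plus 4 days into February → day 35.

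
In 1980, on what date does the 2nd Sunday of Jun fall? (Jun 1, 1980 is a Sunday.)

Jun 8, 1980

Jun 1980 begins on a Sunday, so the first Sunday is Jun 1.
The 2nd Sunday is 1 weeks later: 1 + 7 = 8.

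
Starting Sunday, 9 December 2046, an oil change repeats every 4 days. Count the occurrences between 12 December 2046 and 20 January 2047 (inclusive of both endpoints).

Occurrences land 4·i days after 9 December 2046 for i = 0, 1, 2, …
12 December 2046 is 3 days after the start; 3 ÷ 4 = 0 remainder 3; since the remainder is 3, round up to i = 1. First occurrence in the window: #2 on 13 December 2046 (1×4 = 4 days in).
20 January 2047 is 42 days after the start; 42 ÷ 4 = 10 remainder 2. Last occurrence in the window: #11 on 18 January 2047.
Occurrences #2 through #11: 10 in total.

10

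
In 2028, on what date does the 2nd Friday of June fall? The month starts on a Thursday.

June 9, 2028

June 2028 begins on a Thursday, so the first Friday is June 2 (1 day later).
The 2nd Friday is 1 weeks later: 2 + 7 = 9.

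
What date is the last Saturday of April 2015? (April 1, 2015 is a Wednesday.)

April 2015 begins on a Wednesday, so the first Saturday is April 4 (3 days later).
April 2015 has 30 days. Adding weeks: 4, 11, 18, 25 — the last one ≤ 30 is the 25th.

25 April 2015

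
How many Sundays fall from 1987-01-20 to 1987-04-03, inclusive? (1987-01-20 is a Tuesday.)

1987-01-20 is a Tuesday; the first Sunday on or after it is 1987-01-25 (5 days later).
From 1987-01-25 to 1987-04-03: 6 + 28 + 31 + 3 = 68 days (rest of January, February, March, April).
68 ÷ 7 = 9 full weeks with remainder 5, so 9 more Sundays after the first → 10.

10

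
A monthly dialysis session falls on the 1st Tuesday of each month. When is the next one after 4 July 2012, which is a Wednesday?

7 August 2012

July 2012 starts on a Sunday, so its 1st Tuesday is 3 July 2012 (2 days in).
That is not after 4 July 2012, so look at August 2012.
August 2012 starts on a Wednesday, so its 1st Tuesday is 7 August 2012 (6 days in).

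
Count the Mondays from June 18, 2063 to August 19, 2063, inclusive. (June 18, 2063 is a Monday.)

9

June 18, 2063 is a Monday; the first Monday on or after it is June 18, 2063.
From June 18, 2063 to August 19, 2063: 12 + 31 + 19 = 62 days (rest of June, July, August).
62 ÷ 7 = 8 full weeks with remainder 6, so 8 more Mondays after the first → 9.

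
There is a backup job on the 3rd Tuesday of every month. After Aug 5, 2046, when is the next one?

Aug 21, 2046

Aug 2046 starts on a Wednesday; its first Tuesday is the 7th, so the 3rd Tuesday is the 21st — Aug 21, 2046.
Aug 21, 2046 is after Aug 5, 2046, so that is the next one.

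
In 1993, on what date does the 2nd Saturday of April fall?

10 April 1993

April 1993 begins on a Thursday, so the first Saturday is April 3 (2 days later).
The 2nd Saturday is 1 weeks later: 3 + 7 = 10.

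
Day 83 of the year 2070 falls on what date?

January has 31 days (83 − 31 = 52 remain).
February has 28 days (52 − 28 = 24 remain).
24 into March → March 24.

March 24, 2070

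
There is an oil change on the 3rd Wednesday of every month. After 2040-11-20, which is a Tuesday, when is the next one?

November 2040 starts on a Thursday; its first Wednesday is the 7th, so the 3rd Wednesday is the 21st — 2040-11-21.
2040-11-21 is after 2040-11-20, so that is the next one.

2040-11-21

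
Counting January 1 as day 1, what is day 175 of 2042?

Jun 24, 2042

Jan has 31 days (175 − 31 = 144 remain).
Feb has 28 days (144 − 28 = 116 remain).
Mar has 31 days (116 − 31 = 85 remain).
Apr has 30 days (85 − 30 = 55 remain).
May has 31 days (55 − 31 = 24 remain).
24 into Jun → Jun 24.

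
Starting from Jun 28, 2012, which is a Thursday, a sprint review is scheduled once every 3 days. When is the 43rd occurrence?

Nov 1, 2012

The 43rd occurrence is 42 intervals after the first: 42 × 3 = 126 days after Jun 28, 2012.
Jun has 30 days — 2 days to the end of Jun leaves 124.
Jul has 31 days (93 left).
Aug has 31 days (62 left).
Sep has 30 days (32 left).
Oct has 31 days (1 left).
1 day into Nov → Nov 1, 2012.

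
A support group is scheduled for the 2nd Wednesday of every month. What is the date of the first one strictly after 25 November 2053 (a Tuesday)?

November 2053 starts on a Saturday; its first Wednesday is the 5th, so the 2nd Wednesday is the 12th — 12 November 2053.
That is not after 25 November 2053, so look at December 2053.
December 2053 starts on a Monday; its first Wednesday is the 3rd, so the 2nd Wednesday is the 10th — 10 December 2053.

10 December 2053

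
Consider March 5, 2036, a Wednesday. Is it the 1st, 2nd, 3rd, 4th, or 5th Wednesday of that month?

Day 5 falls in week ⌈5/7⌉ of the month.
Days 1–7 hold the 1st Wednesday, 8–14 the 2nd, 15–21 the 3rd, 22–28 the 4th, 29–31 the 5th.
5 is in the range for the 1st.

1st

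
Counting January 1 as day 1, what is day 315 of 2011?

November 11, 2011

January has 31 days (315 − 31 = 284 remain).
February has 28 days (284 − 28 = 256 remain).
March has 31 days (256 − 31 = 225 remain).
April has 30 days (225 − 30 = 195 remain).
May has 31 days (195 − 31 = 164 remain).
June has 30 days (164 − 30 = 134 remain).
July has 31 days (134 − 31 = 103 remain).
August has 31 days (103 − 31 = 72 remain).
September has 30 days (72 − 30 = 42 remain).
October has 31 days (42 − 31 = 11 remain).
11 into November → November 11.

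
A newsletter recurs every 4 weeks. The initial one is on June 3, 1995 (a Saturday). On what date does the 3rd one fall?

The 3rd occurrence is 2 intervals after the first: 2 × 28 = 56 days after June 3, 1995.
June has 30 days — 27 days to the end of June leaves 29.
29 days into July → July 29, 1995.

July 29, 1995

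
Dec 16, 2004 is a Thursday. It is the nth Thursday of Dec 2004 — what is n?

3rd

Day 16 falls in week ⌈16/7⌉ of the month.
Days 1–7 hold the 1st Thursday, 8–14 the 2nd, 15–21 the 3rd, 22–28 the 4th, 29–31 the 5th.
16 is in the range for the 3rd.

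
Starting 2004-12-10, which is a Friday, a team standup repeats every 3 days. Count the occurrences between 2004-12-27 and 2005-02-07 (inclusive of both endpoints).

Occurrences land 3·i days after 2004-12-10 for i = 0, 1, 2, …
2004-12-27 is 17 days after the start; 17 ÷ 3 = 5 remainder 2; since the remainder is 2, round up to i = 6. First occurrence in the window: #7 on 2004-12-28 (6×3 = 18 days in).
2005-02-07 is 59 days after the start; 59 ÷ 3 = 19 remainder 2. Last occurrence in the window: #20 on 2005-02-05.
Occurrences #7 through #20: 14 in total.

14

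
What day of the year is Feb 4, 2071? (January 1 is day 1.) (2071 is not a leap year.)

Days in months before Feb: 31 = 31.
Plus 4 days into Feb → day 35.

35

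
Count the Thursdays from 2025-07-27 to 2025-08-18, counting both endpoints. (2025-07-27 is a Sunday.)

2025-07-27 is a Sunday; the first Thursday on or after it is 2025-07-31 (4 days later).
From 2025-07-31 to 2025-08-18: 0 + 18 = 18 days (rest of July, August).
18 ÷ 7 = 2 full weeks with remainder 4, so 2 more Thursdays after the first → 3.

3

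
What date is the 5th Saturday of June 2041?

29 June 2041

The first Saturday of June 2041 is June 1.
The 5th Saturday is 4 weeks later: 1 + 28 = 29.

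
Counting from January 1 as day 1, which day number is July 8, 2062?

Days in months before July: 31 + 28 + 31 + 30 + 31 + 30 = 181.
Plus 8 days into July → day 189.

189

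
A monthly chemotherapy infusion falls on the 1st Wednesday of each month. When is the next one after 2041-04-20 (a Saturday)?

2041-05-01

April 2041 starts on a Monday, so its 1st Wednesday is 2041-04-03 (2 days in).
That is not after 2041-04-20, so look at May 2041.
May 2041 starts on a Wednesday, so its 1st Wednesday is 2041-05-01.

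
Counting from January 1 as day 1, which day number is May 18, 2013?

Days in months before May: 31 + 28 + 31 + 30 = 120.
Plus 18 days into May → day 138.

138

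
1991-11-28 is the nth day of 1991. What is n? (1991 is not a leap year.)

332

Days in months before November: 31 + 28 + 31 + 30 + 31 + 30 + 31 + 31 + 30 + 31 = 304.
Plus 28 days into November → day 332.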